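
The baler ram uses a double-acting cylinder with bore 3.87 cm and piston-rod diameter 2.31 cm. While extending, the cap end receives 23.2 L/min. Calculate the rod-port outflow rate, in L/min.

Q_out ≈ 14.9 L/min

Cap-side area A_cap = π/4 × (3.87 cm)² = 11.76 cm^2
Rod-side annular area A_ann = π/4 × (3.87² − 2.31²) = 7.572 cm^2
Piston speed v = Q_in/A_cap; rod-end outflow Q_out = v × A_ann = Q_in × A_ann/A_cap.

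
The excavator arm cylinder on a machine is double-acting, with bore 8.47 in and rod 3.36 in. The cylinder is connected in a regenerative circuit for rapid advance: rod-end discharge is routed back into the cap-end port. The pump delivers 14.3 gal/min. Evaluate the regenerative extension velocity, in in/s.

v ≈ 6.21 in/s

In regeneration the rod-end outflow joins the pump flow into the cap end, so the net volume the pump must supply per unit advance equals the rod cross-section area.
Rod cross-section A_rod = π/4 × (3.36 in)² = 8.867 in^2
v = Q_pump / A_rod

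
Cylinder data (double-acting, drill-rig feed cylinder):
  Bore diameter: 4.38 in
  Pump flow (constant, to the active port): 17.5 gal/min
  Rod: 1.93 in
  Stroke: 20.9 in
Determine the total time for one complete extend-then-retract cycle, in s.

t ≈ 8.44 s

Cap-side area A_cap = π/4 × (4.38 in)² = 15.07 in^2
Rod-side annular area A_ann = π/4 × (4.38² − 1.93²) = 12.14 in^2
t_ext = A_cap·L/Q = 4.674 s
t_ret = A_ann·L/Q = 3.766 s
t_cycle = t_ext + t_ret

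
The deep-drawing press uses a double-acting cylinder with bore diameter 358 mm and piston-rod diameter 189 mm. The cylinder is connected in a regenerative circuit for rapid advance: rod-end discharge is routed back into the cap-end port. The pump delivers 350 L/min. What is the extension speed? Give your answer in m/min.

v ≈ 12.5 m/min

In regeneration the rod-end outflow joins the pump flow into the cap end, so the net volume the pump must supply per unit advance equals the rod cross-section area.
Rod cross-section A_rod = π/4 × (189 mm)² = 28060 mm^2
v = Q_pump / A_rod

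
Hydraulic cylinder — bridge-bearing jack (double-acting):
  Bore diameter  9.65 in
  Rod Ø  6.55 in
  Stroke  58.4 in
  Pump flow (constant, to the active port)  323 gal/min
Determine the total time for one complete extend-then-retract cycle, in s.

Cap-side area A_cap = π/4 × (9.65 in)² = 73.14 in^2
Rod-side annular area A_ann = π/4 × (9.65² − 6.55²) = 39.44 in^2
t_ext = A_cap·L/Q = 3.435 s
t_ret = A_ann·L/Q = 1.852 s
t_cycle = t_ext + t_ret

t ≈ 5.29 s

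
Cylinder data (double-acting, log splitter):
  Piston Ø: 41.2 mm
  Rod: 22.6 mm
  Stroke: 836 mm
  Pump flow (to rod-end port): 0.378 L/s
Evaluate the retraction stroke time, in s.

Rod-side annular area A_ann = π/4 × (41.2² − 22.6²) = 932.0 mm^2
Swept volume V = A × L; t = V / Q = A·L / Q

t ≈ 2.06 s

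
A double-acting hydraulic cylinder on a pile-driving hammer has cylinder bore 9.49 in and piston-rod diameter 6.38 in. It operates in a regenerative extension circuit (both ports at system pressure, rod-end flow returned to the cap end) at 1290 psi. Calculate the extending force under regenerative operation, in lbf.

With equal pressure on both faces, forces on the annular region cancel; the net push is pressure × rod cross-section.
Rod cross-section A_rod = π/4 × (6.38 in)² = 31.97 in^2
F = P × A_rod

F ≈ 41200 lbf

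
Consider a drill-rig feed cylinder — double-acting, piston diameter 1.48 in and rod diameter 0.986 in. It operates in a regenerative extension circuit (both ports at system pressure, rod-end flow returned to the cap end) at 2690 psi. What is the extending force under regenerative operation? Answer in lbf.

F ≈ 2050 lbf

With equal pressure on both faces, forces on the annular region cancel; the net push is pressure × rod cross-section.
Rod cross-section A_rod = π/4 × (0.986 in)² = 0.7636 in^2
F = P × A_rod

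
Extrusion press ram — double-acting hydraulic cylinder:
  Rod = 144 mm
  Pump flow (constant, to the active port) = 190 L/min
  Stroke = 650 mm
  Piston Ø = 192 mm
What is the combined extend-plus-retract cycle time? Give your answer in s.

t ≈ 8.54 s

Cap-side area A_cap = π/4 × (192 mm)² = 28950 mm^2
Rod-side annular area A_ann = π/4 × (192² − 144²) = 12670 mm^2
t_ext = A_cap·L/Q = 5.943 s
t_ret = A_ann·L/Q = 2.600 s
t_cycle = t_ext + t_ret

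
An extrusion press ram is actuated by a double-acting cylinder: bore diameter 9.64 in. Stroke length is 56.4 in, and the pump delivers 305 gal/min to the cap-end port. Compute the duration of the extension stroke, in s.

Cap-side area A_cap = π/4 × (9.64 in)² = 72.99 in^2
Swept volume V = A × L; t = V / Q = A·L / Q

t ≈ 3.51 s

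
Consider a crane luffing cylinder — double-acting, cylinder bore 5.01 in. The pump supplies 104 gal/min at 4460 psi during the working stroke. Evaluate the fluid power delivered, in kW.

W ≈ 202 kW

Hydraulic power = P × Q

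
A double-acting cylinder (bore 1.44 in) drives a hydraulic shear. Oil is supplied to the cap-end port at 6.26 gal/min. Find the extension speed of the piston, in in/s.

v ≈ 14.8 in/s

Cap-side area A_cap = π/4 × (1.44 in)² = 1.629 in^2
v = Q / A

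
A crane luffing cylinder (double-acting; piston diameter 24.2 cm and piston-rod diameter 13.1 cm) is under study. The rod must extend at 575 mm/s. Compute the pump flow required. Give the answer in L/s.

Cap-side area A_cap = π/4 × (24.2 cm)² = 460.0 cm^2
Q = A × v

Q ≈ 26.4 L/s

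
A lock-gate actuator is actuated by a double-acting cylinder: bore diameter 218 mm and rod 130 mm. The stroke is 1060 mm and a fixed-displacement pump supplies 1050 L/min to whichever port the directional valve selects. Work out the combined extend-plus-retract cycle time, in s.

Cap-side area A_cap = π/4 × (218 mm)² = 37330 mm^2
Rod-side annular area A_ann = π/4 × (218² − 130²) = 24050 mm^2
t_ext = A_cap·L/Q = 2.261 s
t_ret = A_ann·L/Q = 1.457 s
t_cycle = t_ext + t_ret

t ≈ 3.72 s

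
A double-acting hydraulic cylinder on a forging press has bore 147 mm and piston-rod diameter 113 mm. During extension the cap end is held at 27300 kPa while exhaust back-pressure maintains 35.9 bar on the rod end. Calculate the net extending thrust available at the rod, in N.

Cap-side area A_cap = π/4 × (147 mm)² = 16970 mm^2
Rod-side annular area A_ann = π/4 × (147² − 113²) = 6943 mm^2
Net thrust = P_cap·A_cap − P_rod·A_ann = 4.633e5 N − 24930 N

F ≈ 4.38e5 N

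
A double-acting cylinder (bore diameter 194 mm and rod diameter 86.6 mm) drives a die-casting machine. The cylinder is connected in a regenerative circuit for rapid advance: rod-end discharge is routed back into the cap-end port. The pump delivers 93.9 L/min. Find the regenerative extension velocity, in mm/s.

In regeneration the rod-end outflow joins the pump flow into the cap end, so the net volume the pump must supply per unit advance equals the rod cross-section area.
Rod cross-section A_rod = π/4 × (86.6 mm)² = 5890 mm^2
v = Q_pump / A_rod

v ≈ 266 mm/s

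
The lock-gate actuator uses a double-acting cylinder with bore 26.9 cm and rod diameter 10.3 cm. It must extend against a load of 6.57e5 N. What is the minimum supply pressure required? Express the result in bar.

Cap-side area A_cap = π/4 × (26.9 cm)² = 568.3 cm^2
P = F / A = 6.57e5 N / A

P ≈ 116 bar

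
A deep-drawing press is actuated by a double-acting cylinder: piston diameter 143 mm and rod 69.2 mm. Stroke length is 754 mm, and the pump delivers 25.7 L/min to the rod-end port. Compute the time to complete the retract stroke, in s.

t ≈ 21.7 s

Rod-side annular area A_ann = π/4 × (143² − 69.2²) = 12300 mm^2
Swept volume V = A × L; t = V / Q = A·L / Q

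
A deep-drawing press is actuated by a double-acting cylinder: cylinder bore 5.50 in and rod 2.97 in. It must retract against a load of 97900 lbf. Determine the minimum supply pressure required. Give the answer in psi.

P ≈ 5820 psi

Rod-side annular area A_ann = π/4 × (5.50² − 2.97²) = 16.83 in^2
Retraction: pressure acts on the annular area.
P = F / A = 97900 lbf / A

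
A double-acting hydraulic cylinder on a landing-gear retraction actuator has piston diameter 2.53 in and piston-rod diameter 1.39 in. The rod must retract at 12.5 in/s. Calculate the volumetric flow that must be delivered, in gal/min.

Q ≈ 11.4 gal/min

Rod-side annular area A_ann = π/4 × (2.53² − 1.39²) = 3.510 in^2
Q = A × v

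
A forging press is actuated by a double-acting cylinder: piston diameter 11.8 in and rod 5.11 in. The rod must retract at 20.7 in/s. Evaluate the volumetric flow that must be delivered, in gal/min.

Rod-side annular area A_ann = π/4 × (11.8² − 5.11²) = 88.85 in^2
Q = A × v

Q ≈ 478 gal/min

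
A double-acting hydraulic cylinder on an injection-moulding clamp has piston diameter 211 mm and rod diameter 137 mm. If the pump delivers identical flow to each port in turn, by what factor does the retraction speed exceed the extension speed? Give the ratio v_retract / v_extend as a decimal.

Cap-side area A_cap = π/4 × (211 mm)² = 34970 mm^2
Rod-side annular area A_ann = π/4 × (211² − 137²) = 20230 mm^2
For equal Q, v ∝ 1/A, so v_ret/v_ext = A_cap/A_ann.

v_ret/v_ext ≈ 1.73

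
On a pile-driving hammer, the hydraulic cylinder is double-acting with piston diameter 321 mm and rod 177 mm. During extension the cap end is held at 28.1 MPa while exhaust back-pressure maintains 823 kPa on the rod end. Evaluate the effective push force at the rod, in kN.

F ≈ 2230 kN

Cap-side area A_cap = π/4 × (321 mm)² = 80930 mm^2
Rod-side annular area A_ann = π/4 × (321² − 177²) = 56320 mm^2
Net thrust = P_cap·A_cap − P_rod·A_ann = 2274 kN − 46.35 kN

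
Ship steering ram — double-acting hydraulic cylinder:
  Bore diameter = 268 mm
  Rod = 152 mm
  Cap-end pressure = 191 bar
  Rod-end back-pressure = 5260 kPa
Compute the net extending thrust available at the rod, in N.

F ≈ 8.76e5 N

Cap-side area A_cap = π/4 × (268 mm)² = 56410 mm^2
Rod-side annular area A_ann = π/4 × (268² − 152²) = 38260 mm^2
Net thrust = P_cap·A_cap − P_rod·A_ann = 1.077e6 N − 2.013e5 N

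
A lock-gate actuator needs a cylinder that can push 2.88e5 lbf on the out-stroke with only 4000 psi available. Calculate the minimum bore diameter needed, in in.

D ≈ 9.57 in

Extension force acts on the full piston face: F = P × (π/4)D².
D = √(4F / (πP)) = √(4 × 2.88e5 lbf / (π × 4000 psi))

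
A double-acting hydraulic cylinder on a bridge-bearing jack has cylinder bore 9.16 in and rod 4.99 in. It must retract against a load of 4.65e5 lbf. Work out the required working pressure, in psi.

Rod-side annular area A_ann = π/4 × (9.16² − 4.99²) = 46.34 in^2
Retraction: pressure acts on the annular area.
P = F / A = 4.65e5 lbf / A

P ≈ 10000 psi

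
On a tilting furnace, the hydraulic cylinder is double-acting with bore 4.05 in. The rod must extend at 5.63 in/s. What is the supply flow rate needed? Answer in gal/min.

Q ≈ 18.8 gal/min

Cap-side area A_cap = π/4 × (4.05 in)² = 12.88 in^2
Q = A × v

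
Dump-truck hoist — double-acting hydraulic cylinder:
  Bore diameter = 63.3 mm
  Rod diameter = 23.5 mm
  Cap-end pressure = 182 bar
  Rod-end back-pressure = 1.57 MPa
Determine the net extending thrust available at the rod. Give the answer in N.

F ≈ 53000 N

Cap-side area A_cap = π/4 × (63.3 mm)² = 3147 mm^2
Rod-side annular area A_ann = π/4 × (63.3² − 23.5²) = 2713 mm^2
Net thrust = P_cap·A_cap − P_rod·A_ann = 57280 N − 4260 N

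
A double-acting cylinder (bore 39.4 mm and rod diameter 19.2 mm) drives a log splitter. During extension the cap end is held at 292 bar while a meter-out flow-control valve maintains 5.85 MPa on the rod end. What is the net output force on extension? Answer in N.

F ≈ 30200 N

Cap-side area A_cap = π/4 × (39.4 mm)² = 1219 mm^2
Rod-side annular area A_ann = π/4 × (39.4² − 19.2²) = 929.7 mm^2
Net thrust = P_cap·A_cap − P_rod·A_ann = 35600 N − 5439 N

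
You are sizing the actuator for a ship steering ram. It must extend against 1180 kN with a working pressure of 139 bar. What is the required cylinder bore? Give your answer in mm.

Extension force acts on the full piston face: F = P × (π/4)D².
D = √(4F / (πP)) = √(4 × 1180 kN / (π × 139 bar))

D ≈ 329 mm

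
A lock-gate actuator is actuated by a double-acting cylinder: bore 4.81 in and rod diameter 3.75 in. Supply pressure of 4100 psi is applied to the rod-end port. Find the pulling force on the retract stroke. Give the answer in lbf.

F ≈ 29200 lbf

Rod-side annular area A_ann = π/4 × (4.81² − 3.75²) = 7.126 in^2
On retraction the pressure acts on the annular area (bore minus rod).
F = P × A_ann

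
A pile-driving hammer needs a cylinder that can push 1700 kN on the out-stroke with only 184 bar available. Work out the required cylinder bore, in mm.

D ≈ 343 mm

Extension force acts on the full piston face: F = P × (π/4)D².
D = √(4F / (πP)) = √(4 × 1700 kN / (π × 184 bar))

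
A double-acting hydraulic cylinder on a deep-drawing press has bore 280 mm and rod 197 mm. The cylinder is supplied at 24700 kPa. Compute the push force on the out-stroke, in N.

Cap-side area A_cap = π/4 × (280 mm)² = 61580 mm^2
F = P × A_cap = 24700 kPa × A_cap

F ≈ 1.52e6 N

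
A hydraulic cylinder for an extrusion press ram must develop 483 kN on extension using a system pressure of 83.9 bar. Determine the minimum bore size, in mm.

Extension force acts on the full piston face: F = P × (π/4)D².
D = √(4F / (πP)) = √(4 × 483 kN / (π × 83.9 bar))

D ≈ 271 mm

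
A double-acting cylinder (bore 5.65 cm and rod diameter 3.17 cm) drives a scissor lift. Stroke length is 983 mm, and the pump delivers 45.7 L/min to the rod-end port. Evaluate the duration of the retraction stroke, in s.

t ≈ 2.22 s

Rod-side annular area A_ann = π/4 × (5.65² − 3.17²) = 17.18 cm^2
Swept volume V = A × L; t = V / Q = A·L / Q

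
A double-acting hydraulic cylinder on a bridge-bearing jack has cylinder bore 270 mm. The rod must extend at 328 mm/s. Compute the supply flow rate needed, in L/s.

Cap-side area A_cap = π/4 × (270 mm)² = 57260 mm^2
Q = A × v

Q ≈ 18.8 L/s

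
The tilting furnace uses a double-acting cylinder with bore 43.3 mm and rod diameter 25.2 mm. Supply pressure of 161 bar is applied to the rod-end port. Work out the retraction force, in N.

Rod-side annular area A_ann = π/4 × (43.3² − 25.2²) = 973.8 mm^2
On retraction the pressure acts on the annular area (bore minus rod).
F = P × A_ann

F ≈ 15700 N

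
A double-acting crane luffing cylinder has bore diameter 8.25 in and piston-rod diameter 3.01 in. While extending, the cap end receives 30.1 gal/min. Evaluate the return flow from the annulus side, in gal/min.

Cap-side area A_cap = π/4 × (8.25 in)² = 53.46 in^2
Rod-side annular area A_ann = π/4 × (8.25² − 3.01²) = 46.34 in^2
Piston speed v = Q_in/A_cap; rod-end outflow Q_out = v × A_ann = Q_in × A_ann/A_cap.

Q_out ≈ 26.1 gal/min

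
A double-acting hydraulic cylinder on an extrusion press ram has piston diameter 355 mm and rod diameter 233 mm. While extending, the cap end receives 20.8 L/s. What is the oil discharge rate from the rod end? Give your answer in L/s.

Q_out ≈ 11.8 L/s

Cap-side area A_cap = π/4 × (355 mm)² = 98980 mm^2
Rod-side annular area A_ann = π/4 × (355² − 233²) = 56340 mm^2
Piston speed v = Q_in/A_cap; rod-end outflow Q_out = v × A_ann = Q_in × A_ann/A_cap.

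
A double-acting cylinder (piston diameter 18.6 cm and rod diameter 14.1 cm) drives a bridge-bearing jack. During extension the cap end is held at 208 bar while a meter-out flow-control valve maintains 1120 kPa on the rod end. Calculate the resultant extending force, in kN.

Cap-side area A_cap = π/4 × (18.6 cm)² = 271.7 cm^2
Rod-side annular area A_ann = π/4 × (18.6² − 14.1²) = 115.6 cm^2
Net thrust = P_cap·A_cap − P_rod·A_ann = 565.2 kN − 12.94 kN

F ≈ 552 kN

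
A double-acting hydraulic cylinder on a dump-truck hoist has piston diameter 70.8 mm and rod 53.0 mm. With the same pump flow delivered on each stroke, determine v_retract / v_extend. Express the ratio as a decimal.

v_ret/v_ext ≈ 2.27

Cap-side area A_cap = π/4 × (70.8 mm)² = 3937 mm^2
Rod-side annular area A_ann = π/4 × (70.8² − 53.0²) = 1731 mm^2
For equal Q, v ∝ 1/A, so v_ret/v_ext = A_cap/A_ann.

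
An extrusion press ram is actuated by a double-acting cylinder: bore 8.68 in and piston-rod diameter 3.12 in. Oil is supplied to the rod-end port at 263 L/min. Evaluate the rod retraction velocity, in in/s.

Rod-side annular area A_ann = π/4 × (8.68² − 3.12²) = 51.53 in^2
Flow into the rod-end port fills the annular volume.
v = Q / A

v ≈ 5.19 in/s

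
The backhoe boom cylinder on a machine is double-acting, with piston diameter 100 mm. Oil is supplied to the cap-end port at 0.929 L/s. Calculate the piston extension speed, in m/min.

Cap-side area A_cap = π/4 × (100 mm)² = 7854 mm^2
v = Q / A

v ≈ 7.10 m/min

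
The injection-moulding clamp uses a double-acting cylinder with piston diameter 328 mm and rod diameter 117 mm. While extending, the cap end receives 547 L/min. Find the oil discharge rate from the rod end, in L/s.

Cap-side area A_cap = π/4 × (328 mm)² = 84500 mm^2
Rod-side annular area A_ann = π/4 × (328² − 117²) = 73740 mm^2
Piston speed v = Q_in/A_cap; rod-end outflow Q_out = v × A_ann = Q_in × A_ann/A_cap.

Q_out ≈ 7.96 L/s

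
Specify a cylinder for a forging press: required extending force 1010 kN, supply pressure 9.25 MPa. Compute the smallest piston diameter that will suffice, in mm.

D ≈ 373 mm

Extension force acts on the full piston face: F = P × (π/4)D².
D = √(4F / (πP)) = √(4 × 1010 kN / (π × 9.25 MPa))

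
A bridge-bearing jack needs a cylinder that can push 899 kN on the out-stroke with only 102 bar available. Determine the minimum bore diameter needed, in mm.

Extension force acts on the full piston face: F = P × (π/4)D².
D = √(4F / (πP)) = √(4 × 899 kN / (π × 102 bar))

D ≈ 335 mm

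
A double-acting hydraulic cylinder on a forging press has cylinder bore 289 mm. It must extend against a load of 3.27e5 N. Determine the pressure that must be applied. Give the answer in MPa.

P ≈ 4.98 MPa

Cap-side area A_cap = π/4 × (289 mm)² = 65600 mm^2
P = F / A = 3.27e5 N / A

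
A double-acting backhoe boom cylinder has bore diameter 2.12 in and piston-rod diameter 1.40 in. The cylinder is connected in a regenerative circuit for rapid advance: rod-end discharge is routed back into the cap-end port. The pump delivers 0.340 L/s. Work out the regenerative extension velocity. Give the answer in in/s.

In regeneration the rod-end outflow joins the pump flow into the cap end, so the net volume the pump must supply per unit advance equals the rod cross-section area.
Rod cross-section A_rod = π/4 × (1.40 in)² = 1.539 in^2
v = Q_pump / A_rod

v ≈ 13.5 in/s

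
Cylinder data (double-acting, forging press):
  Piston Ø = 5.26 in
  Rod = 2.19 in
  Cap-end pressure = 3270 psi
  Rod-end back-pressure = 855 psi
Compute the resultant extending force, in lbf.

F ≈ 55700 lbf

Cap-side area A_cap = π/4 × (5.26 in)² = 21.73 in^2
Rod-side annular area A_ann = π/4 × (5.26² − 2.19²) = 17.96 in^2
Net thrust = P_cap·A_cap − P_rod·A_ann = 71060 lbf − 15360 lbf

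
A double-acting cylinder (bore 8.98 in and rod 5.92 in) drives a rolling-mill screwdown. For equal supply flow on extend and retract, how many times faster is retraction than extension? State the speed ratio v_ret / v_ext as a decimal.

Cap-side area A_cap = π/4 × (8.98 in)² = 63.33 in^2
Rod-side annular area A_ann = π/4 × (8.98² − 5.92²) = 35.81 in^2
For equal Q, v ∝ 1/A, so v_ret/v_ext = A_cap/A_ann.

v_ret/v_ext ≈ 1.77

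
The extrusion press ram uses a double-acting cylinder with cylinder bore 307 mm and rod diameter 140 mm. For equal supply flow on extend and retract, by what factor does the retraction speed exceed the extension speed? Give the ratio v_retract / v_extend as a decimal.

v_ret/v_ext ≈ 1.26

Cap-side area A_cap = π/4 × (307 mm)² = 74020 mm^2
Rod-side annular area A_ann = π/4 × (307² − 140²) = 58630 mm^2
For equal Q, v ∝ 1/A, so v_ret/v_ext = A_cap/A_ann.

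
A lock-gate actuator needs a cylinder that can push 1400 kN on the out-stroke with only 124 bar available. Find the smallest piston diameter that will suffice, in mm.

D ≈ 379 mm

Extension force acts on the full piston face: F = P × (π/4)D².
D = √(4F / (πP)) = √(4 × 1400 kN / (π × 124 bar))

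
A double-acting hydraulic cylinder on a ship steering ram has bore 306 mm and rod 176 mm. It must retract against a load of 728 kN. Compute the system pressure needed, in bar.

P ≈ 148 bar

Rod-side annular area A_ann = π/4 × (306² − 176²) = 49210 mm^2
Retraction: pressure acts on the annular area.
P = F / A = 728 kN / A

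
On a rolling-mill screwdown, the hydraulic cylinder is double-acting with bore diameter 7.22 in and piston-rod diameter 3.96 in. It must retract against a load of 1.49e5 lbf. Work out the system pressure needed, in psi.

Rod-side annular area A_ann = π/4 × (7.22² − 3.96²) = 28.63 in^2
Retraction: pressure acts on the annular area.
P = F / A = 1.49e5 lbf / A

P ≈ 5210 psi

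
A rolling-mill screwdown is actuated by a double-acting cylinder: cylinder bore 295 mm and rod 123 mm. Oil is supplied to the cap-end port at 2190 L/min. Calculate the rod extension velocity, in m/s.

v ≈ 0.534 m/s

Cap-side area A_cap = π/4 × (295 mm)² = 68350 mm^2
v = Q / A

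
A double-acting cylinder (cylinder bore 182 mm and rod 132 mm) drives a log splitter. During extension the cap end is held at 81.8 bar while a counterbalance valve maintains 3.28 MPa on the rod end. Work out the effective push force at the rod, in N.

Cap-side area A_cap = π/4 × (182 mm)² = 26020 mm^2
Rod-side annular area A_ann = π/4 × (182² − 132²) = 12330 mm^2
Net thrust = P_cap·A_cap − P_rod·A_ann = 2.128e5 N − 40440 N

F ≈ 1.72e5 N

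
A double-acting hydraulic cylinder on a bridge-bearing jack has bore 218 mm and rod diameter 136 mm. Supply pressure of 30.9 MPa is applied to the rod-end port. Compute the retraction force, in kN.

Rod-side annular area A_ann = π/4 × (218² − 136²) = 22800 mm^2
On retraction the pressure acts on the annular area (bore minus rod).
F = P × A_ann

F ≈ 704 kN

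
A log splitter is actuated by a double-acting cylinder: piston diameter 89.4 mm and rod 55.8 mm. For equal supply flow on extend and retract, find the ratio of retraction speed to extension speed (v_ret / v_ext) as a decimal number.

v_ret/v_ext ≈ 1.64

Cap-side area A_cap = π/4 × (89.4 mm)² = 6277 mm^2
Rod-side annular area A_ann = π/4 × (89.4² − 55.8²) = 3832 mm^2
For equal Q, v ∝ 1/A, so v_ret/v_ext = A_cap/A_ann.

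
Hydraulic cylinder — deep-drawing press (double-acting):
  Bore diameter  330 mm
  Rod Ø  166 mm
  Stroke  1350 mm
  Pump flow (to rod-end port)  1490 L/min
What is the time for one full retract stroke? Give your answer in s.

t ≈ 3.47 s

Rod-side annular area A_ann = π/4 × (330² − 166²) = 63890 mm^2
Swept volume V = A × L; t = V / Q = A·L / Q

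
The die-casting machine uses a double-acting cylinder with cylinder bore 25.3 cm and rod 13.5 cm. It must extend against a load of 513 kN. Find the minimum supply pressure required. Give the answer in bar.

P ≈ 102 bar

Cap-side area A_cap = π/4 × (25.3 cm)² = 502.7 cm^2
P = F / A = 513 kN / A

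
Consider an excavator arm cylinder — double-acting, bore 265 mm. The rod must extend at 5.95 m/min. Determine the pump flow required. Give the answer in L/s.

Cap-side area A_cap = π/4 × (265 mm)² = 55150 mm^2
Q = A × v

Q ≈ 5.47 L/s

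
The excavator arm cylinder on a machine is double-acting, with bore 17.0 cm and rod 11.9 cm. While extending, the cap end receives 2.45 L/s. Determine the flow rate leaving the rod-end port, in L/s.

Q_out ≈ 1.25 L/s

Cap-side area A_cap = π/4 × (17.0 cm)² = 227.0 cm^2
Rod-side annular area A_ann = π/4 × (17.0² − 11.9²) = 115.8 cm^2
Piston speed v = Q_in/A_cap; rod-end outflow Q_out = v × A_ann = Q_in × A_ann/A_cap.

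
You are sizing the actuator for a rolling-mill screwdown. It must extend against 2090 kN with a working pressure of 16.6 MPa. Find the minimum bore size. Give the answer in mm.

D ≈ 400 mm

Extension force acts on the full piston face: F = P × (π/4)D².
D = √(4F / (πP)) = √(4 × 2090 kN / (π × 16.6 MPa))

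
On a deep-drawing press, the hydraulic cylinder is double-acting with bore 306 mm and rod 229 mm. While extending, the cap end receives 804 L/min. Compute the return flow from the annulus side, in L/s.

Cap-side area A_cap = π/4 × (306 mm)² = 73540 mm^2
Rod-side annular area A_ann = π/4 × (306² − 229²) = 32350 mm^2
Piston speed v = Q_in/A_cap; rod-end outflow Q_out = v × A_ann = Q_in × A_ann/A_cap.

Q_out ≈ 5.90 L/s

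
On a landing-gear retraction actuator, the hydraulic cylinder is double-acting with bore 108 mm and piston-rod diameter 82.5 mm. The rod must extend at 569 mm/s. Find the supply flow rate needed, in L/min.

Q ≈ 313 L/min

Cap-side area A_cap = π/4 × (108 mm)² = 9161 mm^2
Q = A × v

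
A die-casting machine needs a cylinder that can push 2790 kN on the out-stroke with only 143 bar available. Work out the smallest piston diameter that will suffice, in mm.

Extension force acts on the full piston face: F = P × (π/4)D².
D = √(4F / (πP)) = √(4 × 2790 kN / (π × 143 bar))

D ≈ 498 mm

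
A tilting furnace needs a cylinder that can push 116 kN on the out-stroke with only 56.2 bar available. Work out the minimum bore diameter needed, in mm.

D ≈ 162 mm

Extension force acts on the full piston face: F = P × (π/4)D².
D = √(4F / (πP)) = √(4 × 116 kN / (π × 56.2 bar))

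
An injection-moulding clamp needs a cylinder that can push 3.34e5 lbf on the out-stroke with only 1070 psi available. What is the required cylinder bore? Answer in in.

Extension force acts on the full piston face: F = P × (π/4)D².
D = √(4F / (πP)) = √(4 × 3.34e5 lbf / (π × 1070 psi))

D ≈ 19.9 in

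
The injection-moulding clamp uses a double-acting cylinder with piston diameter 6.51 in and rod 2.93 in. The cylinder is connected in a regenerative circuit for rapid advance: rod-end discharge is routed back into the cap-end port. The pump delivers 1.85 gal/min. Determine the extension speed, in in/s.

In regeneration the rod-end outflow joins the pump flow into the cap end, so the net volume the pump must supply per unit advance equals the rod cross-section area.
Rod cross-section A_rod = π/4 × (2.93 in)² = 6.743 in^2
v = Q_pump / A_rod

v ≈ 1.06 in/s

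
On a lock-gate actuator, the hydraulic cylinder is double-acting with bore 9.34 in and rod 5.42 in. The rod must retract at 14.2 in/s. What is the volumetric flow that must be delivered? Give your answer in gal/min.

Rod-side annular area A_ann = π/4 × (9.34² − 5.42²) = 45.44 in^2
Q = A × v

Q ≈ 168 gal/min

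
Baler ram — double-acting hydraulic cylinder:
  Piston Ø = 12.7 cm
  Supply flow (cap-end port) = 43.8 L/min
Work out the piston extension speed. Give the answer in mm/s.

Cap-side area A_cap = π/4 × (12.7 cm)² = 126.7 cm^2
v = Q / A

v ≈ 57.6 mm/s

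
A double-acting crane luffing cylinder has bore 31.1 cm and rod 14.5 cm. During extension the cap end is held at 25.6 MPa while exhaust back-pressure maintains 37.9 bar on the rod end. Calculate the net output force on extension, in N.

F ≈ 1.72e6 N

Cap-side area A_cap = π/4 × (31.1 cm)² = 759.6 cm^2
Rod-side annular area A_ann = π/4 × (31.1² − 14.5²) = 594.5 cm^2
Net thrust = P_cap·A_cap − P_rod·A_ann = 1.945e6 N − 2.253e5 N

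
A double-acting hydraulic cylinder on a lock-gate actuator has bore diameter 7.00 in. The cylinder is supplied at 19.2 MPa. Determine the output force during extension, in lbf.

Cap-side area A_cap = π/4 × (7.00 in)² = 38.48 in^2
F = P × A_cap = 19.2 MPa × A_cap

F ≈ 1.07e5 lbf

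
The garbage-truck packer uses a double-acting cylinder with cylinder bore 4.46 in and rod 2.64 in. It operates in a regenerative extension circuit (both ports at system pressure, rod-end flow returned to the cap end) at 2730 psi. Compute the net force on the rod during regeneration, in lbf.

F ≈ 14900 lbf

With equal pressure on both faces, forces on the annular region cancel; the net push is pressure × rod cross-section.
Rod cross-section A_rod = π/4 × (2.64 in)² = 5.474 in^2
F = P × A_rod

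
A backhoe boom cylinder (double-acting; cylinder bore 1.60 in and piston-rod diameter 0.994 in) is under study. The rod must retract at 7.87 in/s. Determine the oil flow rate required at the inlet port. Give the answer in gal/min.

Q ≈ 2.52 gal/min

Rod-side annular area A_ann = π/4 × (1.60² − 0.994²) = 1.235 in^2
Q = A × v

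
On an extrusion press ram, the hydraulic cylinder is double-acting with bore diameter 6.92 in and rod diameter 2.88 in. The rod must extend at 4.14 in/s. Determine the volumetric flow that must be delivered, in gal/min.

Q ≈ 40.4 gal/min

Cap-side area A_cap = π/4 × (6.92 in)² = 37.61 in^2
Q = A × v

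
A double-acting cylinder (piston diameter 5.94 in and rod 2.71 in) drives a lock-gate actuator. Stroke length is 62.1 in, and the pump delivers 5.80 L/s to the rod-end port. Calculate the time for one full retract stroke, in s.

t ≈ 3.85 s

Rod-side annular area A_ann = π/4 × (5.94² − 2.71²) = 21.94 in^2
Swept volume V = A × L; t = V / Q = A·L / Q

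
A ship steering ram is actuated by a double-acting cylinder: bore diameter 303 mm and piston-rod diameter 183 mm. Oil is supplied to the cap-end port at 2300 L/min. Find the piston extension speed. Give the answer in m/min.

Cap-side area A_cap = π/4 × (303 mm)² = 72110 mm^2
v = Q / A

v ≈ 31.9 m/min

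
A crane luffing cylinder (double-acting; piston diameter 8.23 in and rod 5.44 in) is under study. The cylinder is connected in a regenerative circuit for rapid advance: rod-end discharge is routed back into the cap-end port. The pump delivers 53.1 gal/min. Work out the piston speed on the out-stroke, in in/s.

v ≈ 8.80 in/s

In regeneration the rod-end outflow joins the pump flow into the cap end, so the net volume the pump must supply per unit advance equals the rod cross-section area.
Rod cross-section A_rod = π/4 × (5.44 in)² = 23.24 in^2
v = Q_pump / A_rod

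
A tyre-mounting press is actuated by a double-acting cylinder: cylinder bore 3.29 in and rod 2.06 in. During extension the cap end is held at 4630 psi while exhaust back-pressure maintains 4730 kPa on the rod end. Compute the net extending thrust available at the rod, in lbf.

Cap-side area A_cap = π/4 × (3.29 in)² = 8.501 in^2
Rod-side annular area A_ann = π/4 × (3.29² − 2.06²) = 5.168 in^2
Net thrust = P_cap·A_cap − P_rod·A_ann = 39360 lbf − 3546 lbf

F ≈ 35800 lbf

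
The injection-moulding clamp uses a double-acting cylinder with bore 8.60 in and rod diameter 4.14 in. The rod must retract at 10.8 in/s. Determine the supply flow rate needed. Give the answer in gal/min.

Q ≈ 125 gal/min

Rod-side annular area A_ann = π/4 × (8.60² − 4.14²) = 44.63 in^2
Q = A × v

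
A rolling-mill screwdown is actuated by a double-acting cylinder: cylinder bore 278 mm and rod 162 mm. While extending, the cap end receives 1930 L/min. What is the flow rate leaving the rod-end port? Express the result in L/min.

Cap-side area A_cap = π/4 × (278 mm)² = 60700 mm^2
Rod-side annular area A_ann = π/4 × (278² − 162²) = 40090 mm^2
Piston speed v = Q_in/A_cap; rod-end outflow Q_out = v × A_ann = Q_in × A_ann/A_cap.

Q_out ≈ 1270 L/min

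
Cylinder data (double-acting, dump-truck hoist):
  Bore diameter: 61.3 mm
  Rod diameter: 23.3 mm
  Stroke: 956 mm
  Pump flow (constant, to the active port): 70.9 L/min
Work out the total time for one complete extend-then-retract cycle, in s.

t ≈ 4.43 s

Cap-side area A_cap = π/4 × (61.3 mm)² = 2951 mm^2
Rod-side annular area A_ann = π/4 × (61.3² − 23.3²) = 2525 mm^2
t_ext = A_cap·L/Q = 2.388 s
t_ret = A_ann·L/Q = 2.043 s
t_cycle = t_ext + t_ret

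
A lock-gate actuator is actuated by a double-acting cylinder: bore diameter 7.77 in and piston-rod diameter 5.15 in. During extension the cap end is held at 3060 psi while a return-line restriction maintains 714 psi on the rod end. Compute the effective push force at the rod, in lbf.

Cap-side area A_cap = π/4 × (7.77 in)² = 47.42 in^2
Rod-side annular area A_ann = π/4 × (7.77² − 5.15²) = 26.59 in^2
Net thrust = P_cap·A_cap − P_rod·A_ann = 1.451e5 lbf − 18980 lbf

F ≈ 1.26e5 lbf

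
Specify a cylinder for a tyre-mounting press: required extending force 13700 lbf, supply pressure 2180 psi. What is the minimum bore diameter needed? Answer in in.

Extension force acts on the full piston face: F = P × (π/4)D².
D = √(4F / (πP)) = √(4 × 13700 lbf / (π × 2180 psi))

D ≈ 2.83 in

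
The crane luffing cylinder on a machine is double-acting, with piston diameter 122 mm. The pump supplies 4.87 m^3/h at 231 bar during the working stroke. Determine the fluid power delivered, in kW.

W ≈ 31.2 kW

Hydraulic power = P × Q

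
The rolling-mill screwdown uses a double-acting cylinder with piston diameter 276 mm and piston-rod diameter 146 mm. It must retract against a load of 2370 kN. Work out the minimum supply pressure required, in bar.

P ≈ 550 bar

Rod-side annular area A_ann = π/4 × (276² − 146²) = 43090 mm^2
Retraction: pressure acts on the annular area.
P = F / A = 2370 kN / A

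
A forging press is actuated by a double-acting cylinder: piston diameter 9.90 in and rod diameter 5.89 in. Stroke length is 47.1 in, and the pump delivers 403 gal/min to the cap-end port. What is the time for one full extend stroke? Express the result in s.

Cap-side area A_cap = π/4 × (9.90 in)² = 76.98 in^2
Swept volume V = A × L; t = V / Q = A·L / Q

t ≈ 2.34 s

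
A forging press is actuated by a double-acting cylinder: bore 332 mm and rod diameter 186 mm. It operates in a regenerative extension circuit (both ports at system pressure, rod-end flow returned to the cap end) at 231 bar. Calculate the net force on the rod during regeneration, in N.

F ≈ 6.28e5 N

With equal pressure on both faces, forces on the annular region cancel; the net push is pressure × rod cross-section.
Rod cross-section A_rod = π/4 × (186 mm)² = 27170 mm^2
F = P × A_rod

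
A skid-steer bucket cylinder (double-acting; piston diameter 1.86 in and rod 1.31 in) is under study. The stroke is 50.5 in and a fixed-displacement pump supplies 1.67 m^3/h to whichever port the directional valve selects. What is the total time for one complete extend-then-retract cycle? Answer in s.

t ≈ 7.29 s

Cap-side area A_cap = π/4 × (1.86 in)² = 2.717 in^2
Rod-side annular area A_ann = π/4 × (1.86² − 1.31²) = 1.369 in^2
t_ext = A_cap·L/Q = 4.847 s
t_ret = A_ann·L/Q = 2.443 s
t_cycle = t_ext + t_ret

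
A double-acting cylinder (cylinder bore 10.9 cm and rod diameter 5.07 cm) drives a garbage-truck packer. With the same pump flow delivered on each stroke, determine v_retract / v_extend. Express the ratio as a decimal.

Cap-side area A_cap = π/4 × (10.9 cm)² = 93.31 cm^2
Rod-side annular area A_ann = π/4 × (10.9² − 5.07²) = 73.12 cm^2
For equal Q, v ∝ 1/A, so v_ret/v_ext = A_cap/A_ann.

v_ret/v_ext ≈ 1.28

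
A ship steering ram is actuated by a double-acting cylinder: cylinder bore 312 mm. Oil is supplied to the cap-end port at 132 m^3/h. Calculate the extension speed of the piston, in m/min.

v ≈ 28.8 m/min

Cap-side area A_cap = π/4 × (312 mm)² = 76450 mm^2
v = Q / A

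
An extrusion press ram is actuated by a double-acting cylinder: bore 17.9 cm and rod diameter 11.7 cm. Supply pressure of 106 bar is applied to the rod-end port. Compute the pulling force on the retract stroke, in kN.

F ≈ 153 kN

Rod-side annular area A_ann = π/4 × (17.9² − 11.7²) = 144.1 cm^2
On retraction the pressure acts on the annular area (bore minus rod).
F = P × A_ann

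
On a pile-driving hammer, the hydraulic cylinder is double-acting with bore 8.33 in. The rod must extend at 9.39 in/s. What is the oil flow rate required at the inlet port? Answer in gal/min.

Cap-side area A_cap = π/4 × (8.33 in)² = 54.50 in^2
Q = A × v

Q ≈ 133 gal/min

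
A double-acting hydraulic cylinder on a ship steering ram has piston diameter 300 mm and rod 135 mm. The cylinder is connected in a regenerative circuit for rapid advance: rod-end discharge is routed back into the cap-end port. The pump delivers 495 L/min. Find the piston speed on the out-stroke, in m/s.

v ≈ 0.576 m/s

In regeneration the rod-end outflow joins the pump flow into the cap end, so the net volume the pump must supply per unit advance equals the rod cross-section area.
Rod cross-section A_rod = π/4 × (135 mm)² = 14310 mm^2
v = Q_pump / A_rod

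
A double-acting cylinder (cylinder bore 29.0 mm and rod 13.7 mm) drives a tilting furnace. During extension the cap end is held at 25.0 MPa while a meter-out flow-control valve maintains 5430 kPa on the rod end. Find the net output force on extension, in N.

Cap-side area A_cap = π/4 × (29.0 mm)² = 660.5 mm^2
Rod-side annular area A_ann = π/4 × (29.0² − 13.7²) = 513.1 mm^2
Net thrust = P_cap·A_cap − P_rod·A_ann = 16510 N − 2786 N

F ≈ 13700 N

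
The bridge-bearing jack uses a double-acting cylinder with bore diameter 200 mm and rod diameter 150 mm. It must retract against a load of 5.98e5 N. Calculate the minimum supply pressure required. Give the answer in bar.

P ≈ 435 bar

Rod-side annular area A_ann = π/4 × (200² − 150²) = 13740 mm^2
Retraction: pressure acts on the annular area.
P = F / A = 5.98e5 N / A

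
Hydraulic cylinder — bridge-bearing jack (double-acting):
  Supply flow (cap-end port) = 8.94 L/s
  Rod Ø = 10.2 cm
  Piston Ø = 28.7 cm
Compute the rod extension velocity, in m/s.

Cap-side area A_cap = π/4 × (28.7 cm)² = 646.9 cm^2
v = Q / A

v ≈ 0.138 m/s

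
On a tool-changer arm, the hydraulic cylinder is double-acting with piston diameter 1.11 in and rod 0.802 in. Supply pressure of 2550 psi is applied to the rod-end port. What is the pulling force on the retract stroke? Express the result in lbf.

F ≈ 1180 lbf

Rod-side annular area A_ann = π/4 × (1.11² − 0.802²) = 0.4625 in^2
On retraction the pressure acts on the annular area (bore minus rod).
F = P × A_ann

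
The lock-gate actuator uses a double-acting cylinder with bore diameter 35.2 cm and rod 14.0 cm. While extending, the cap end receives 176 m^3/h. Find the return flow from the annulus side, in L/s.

Cap-side area A_cap = π/4 × (35.2 cm)² = 973.1 cm^2
Rod-side annular area A_ann = π/4 × (35.2² − 14.0²) = 819.2 cm^2
Piston speed v = Q_in/A_cap; rod-end outflow Q_out = v × A_ann = Q_in × A_ann/A_cap.

Q_out ≈ 41.2 L/s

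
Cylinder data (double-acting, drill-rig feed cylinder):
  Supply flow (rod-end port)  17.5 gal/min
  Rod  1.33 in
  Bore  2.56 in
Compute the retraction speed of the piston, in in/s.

Rod-side annular area A_ann = π/4 × (2.56² − 1.33²) = 3.758 in^2
Flow into the rod-end port fills the annular volume.
v = Q / A

v ≈ 17.9 in/s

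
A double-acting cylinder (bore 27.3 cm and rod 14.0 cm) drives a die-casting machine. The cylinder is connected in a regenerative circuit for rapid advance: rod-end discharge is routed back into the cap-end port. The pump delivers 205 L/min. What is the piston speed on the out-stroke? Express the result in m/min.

In regeneration the rod-end outflow joins the pump flow into the cap end, so the net volume the pump must supply per unit advance equals the rod cross-section area.
Rod cross-section A_rod = π/4 × (14.0 cm)² = 153.9 cm^2
v = Q_pump / A_rod

v ≈ 13.3 m/min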